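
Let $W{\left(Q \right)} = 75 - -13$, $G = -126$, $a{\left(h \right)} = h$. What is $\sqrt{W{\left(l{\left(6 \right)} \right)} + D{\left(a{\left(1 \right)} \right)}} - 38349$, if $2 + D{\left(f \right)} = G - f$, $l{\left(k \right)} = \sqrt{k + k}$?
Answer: $-38349 + i \sqrt{41} \approx -38349.0 + 6.4031 i$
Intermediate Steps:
$l{\left(k \right)} = \sqrt{2} \sqrt{k}$ ($l{\left(k \right)} = \sqrt{2 k} = \sqrt{2} \sqrt{k}$)
$W{\left(Q \right)} = 88$ ($W{\left(Q \right)} = 75 + \left(-1 + 14\right) = 75 + 13 = 88$)
$D{\left(f \right)} = -128 - f$ ($D{\left(f \right)} = -2 - \left(126 + f\right) = -128 - f$)
$\sqrt{W{\left(l{\left(6 \right)} \right)} + D{\left(a{\left(1 \right)} \right)}} - 38349 = \sqrt{88 - 129} - 38349 = \sqrt{-41} - 38349 = i \sqrt{41} - 38349 = -38349 + i \sqrt{41}$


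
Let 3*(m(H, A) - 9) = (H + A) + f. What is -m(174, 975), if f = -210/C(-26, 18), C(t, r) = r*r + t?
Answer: -58373/149 ≈ -391.77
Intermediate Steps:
C(t, r) = t + r² (C(t, r) = r² + t = t + r²)
f = -105/149 (f = -210/(-26 + 18²) = -210/(-26 + 324) = -210/298 = -210*1/298 = -105/149 ≈ -0.70470)
m(H, A) = 1306/149 + A/3 + H/3 (m(H, A) = 9 + ((H + A) - 105/149)/3 = 9 + ((A + H) - 105/149)/3 = 9 + (-105/149 + A + H)/3 = 9 + (-35/149 + A/3 + H/3) = 1306/149 + A/3 + H/3)
-m(174, 975) = -(1306/149 + (⅓)*975 + (⅓)*174) = -(1306/149 + 325 + 58) = -1*58373/149 = -58373/149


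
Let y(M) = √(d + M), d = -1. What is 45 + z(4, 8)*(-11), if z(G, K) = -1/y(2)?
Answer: 56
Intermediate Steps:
y(M) = √(-1 + M)
z(G, K) = -1 (z(G, K) = -1/(√(-1 + 2)) = -1/(√1) = -1/1 = -1*1 = -1)
45 + z(4, 8)*(-11) = 45 - 1*(-11) = 45 + 11 = 56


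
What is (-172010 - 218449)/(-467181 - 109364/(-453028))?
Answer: 44222214963/52911491176 ≈ 0.83578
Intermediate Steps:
(-172010 - 218449)/(-467181 - 109364/(-453028)) = -390459/(-467181 - 109364*(-1/453028)) = -390459/(-467181 + 27341/113257) = -390459/(-52911491176/113257) = -390459*(-113257/52911491176) = 44222214963/52911491176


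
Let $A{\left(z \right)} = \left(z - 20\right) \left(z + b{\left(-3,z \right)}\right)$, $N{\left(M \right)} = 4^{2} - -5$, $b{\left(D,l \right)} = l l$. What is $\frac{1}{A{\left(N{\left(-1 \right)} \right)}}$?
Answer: $\frac{1}{462} \approx 0.0021645$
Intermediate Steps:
$b{\left(D,l \right)} = l^{2}$
$N{\left(M \right)} = 21$ ($N{\left(M \right)} = 16 + 5 = 21$)
$A{\left(z \right)} = \left(-20 + z\right) \left(z + z^{2}\right)$ ($A{\left(z \right)} = \left(z - 20\right) \left(z + z^{2}\right) = \left(-20 + z\right) \left(z + z^{2}\right)$)
$\frac{1}{A{\left(N{\left(-1 \right)} \right)}} = \frac{1}{21 \left(-20 + 21^{2} - 399\right)} = \frac{1}{21 \left(-20 + 441 - 399\right)} = \frac{1}{21 \cdot 22} = \frac{1}{462}$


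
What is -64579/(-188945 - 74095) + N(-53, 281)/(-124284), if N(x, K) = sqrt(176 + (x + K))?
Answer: 64579/263040 - sqrt(101)/62142 ≈ 0.24535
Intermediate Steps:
N(x, K) = sqrt(176 + K + x) (N(x, K) = sqrt(176 + (K + x)) = sqrt(176 + K + x))
-64579/(-188945 - 74095) + N(-53, 281)/(-124284) = -64579/(-188945 - 74095) + sqrt(176 + 281 - 53)/(-124284) = -64579/(-263040) + sqrt(404)*(-1/124284) = -64579*(-1/263040) + (2*sqrt(101))*(-1/124284) = 64579/263040 - sqrt(101)/62142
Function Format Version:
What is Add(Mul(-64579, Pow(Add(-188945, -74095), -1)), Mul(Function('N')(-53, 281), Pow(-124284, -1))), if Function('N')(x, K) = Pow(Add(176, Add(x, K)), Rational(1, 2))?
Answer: Add(Rational(64579, 263040), Mul(Rational(-1, 62142), Pow(101, Rational(1, 2)))) ≈ 0.24535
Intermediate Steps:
Function('N')(x, K) = Pow(Add(176, K, x), Rational(1, 2)) (Function('N')(x, K) = Pow(Add(176, Add(K, x)), Rational(1, 2)) = Pow(Add(176, K, x), Rational(1, 2)))
Add(Mul(-64579, Pow(Add(-188945, -74095), -1)), Mul(Function('N')(-53, 281), Pow(-124284, -1))) = Add(Mul(-64579, Pow(Add(-188945, -74095), -1)), Mul(Pow(Add(176, 281, -53), Rational(1, 2)), Pow(-124284, -1))) = Add(Mul(-64579, Pow(-263040, -1)), Mul(Pow(404, Rational(1, 2)), Rational(-1, 124284))) = Add(Mul(-64579, Rational(-1, 263040)), Mul(Mul(2, Pow(101, Rational(1, 2))), Rational(-1, 124284))) = Add(Rational(64579, 263040), Mul(Rational(-1, 62142), Pow(101, Rational(1, 2))))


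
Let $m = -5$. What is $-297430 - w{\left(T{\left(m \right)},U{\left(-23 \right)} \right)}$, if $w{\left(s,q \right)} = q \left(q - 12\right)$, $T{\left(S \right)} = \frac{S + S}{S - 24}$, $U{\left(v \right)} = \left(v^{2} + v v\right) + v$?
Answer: $-1356235$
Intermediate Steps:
$U{\left(v \right)} = v + 2 v^{2}$ ($U{\left(v \right)} = \left(v^{2} + v^{2}\right) + v = 2 v^{2} + v = v + 2 v^{2}$)
$T{\left(S \right)} = \frac{2 S}{-24 + S}$
$w{\left(s,q \right)} = q \left(-12 + q\right)$
$-297430 - w{\left(T{\left(m \right)},U{\left(-23 \right)} \right)} = -297430 - - 23 \left(1 + 2 \left(-23\right)\right) \left(-12 - 23 \left(1 + 2 \left(-23\right)\right)\right) = -297430 - - 23 \left(1 - 46\right) \left(-12 - 23 \left(1 - 46\right)\right) = -297430 - \left(-23\right) \left(-45\right) \left(-12 - -1035\right) = -297430 - 1035 \left(-12 + 1035\right) = -297430 - 1035 \cdot 1023 = -297430 - 1058805 = -1356235$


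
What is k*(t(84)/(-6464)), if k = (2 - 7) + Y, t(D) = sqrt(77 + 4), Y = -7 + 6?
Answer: 27/3232 ≈ 0.0083540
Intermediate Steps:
Y = -1
t(D) = 9 (t(D) = sqrt(81) = 9)
k = -6 (k = (2 - 7) - 1 = -5 - 1 = -6)
k*(t(84)/(-6464)) = -54/(-6464) = -54*(-1)/6464 = -6*(-9/6464) = 27/3232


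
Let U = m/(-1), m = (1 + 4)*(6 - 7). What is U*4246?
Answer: 21230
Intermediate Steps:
m = -5 (m = 5*(-1) = -5)
U = 5 (U = -5/(-1) = -5*(-1) = 5)
U*4246 = 5*4246 = 21230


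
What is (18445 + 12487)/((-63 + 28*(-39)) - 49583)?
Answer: -15466/25369 ≈ -0.60964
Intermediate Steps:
(18445 + 12487)/((-63 + 28*(-39)) - 49583) = 30932/((-63 - 1092) - 49583) = 30932/(-1155 - 49583) = 30932/(-50738) = 30932*(-1/50738) = -15466/25369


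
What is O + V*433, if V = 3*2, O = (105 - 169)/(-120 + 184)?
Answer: 2597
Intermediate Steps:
O = -1 (O = -64/64 = -64*1/64 = -1)
V = 6
O + V*433 = -1 + 6*433 = -1 + 2598 = 2597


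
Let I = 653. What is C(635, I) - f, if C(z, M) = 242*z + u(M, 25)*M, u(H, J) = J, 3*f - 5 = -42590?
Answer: 184190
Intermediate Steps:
f = -14195 (f = 5/3 + (1/3)*(-42590) = 5/3 - 42590/3 = -14195)
C(z, M) = 25*M + 242*z (C(z, M) = 242*z + 25*M = 25*M + 242*z)
C(635, I) - f = (25*653 + 242*635) - 1*(-14195) = (16325 + 153670) + 14195 = 169995 + 14195 = 184190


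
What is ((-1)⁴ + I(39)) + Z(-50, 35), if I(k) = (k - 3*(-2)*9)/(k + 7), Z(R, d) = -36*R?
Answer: 82939/46 ≈ 1803.0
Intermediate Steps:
I(k) = (54 + k)/(7 + k) (I(k) = (k + 6*9)/(7 + k) = (k + 54)/(7 + k) = (54 + k)/(7 + k))
((-1)⁴ + I(39)) + Z(-50, 35) = ((-1)⁴ + (54 + 39)/(7 + 39)) - 36*(-50) = (1 + 93/46) + 1800 = 139/46 + 1800 = 82939/46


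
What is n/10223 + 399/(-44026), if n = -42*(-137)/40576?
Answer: -41313811287/4565589182912 ≈ -0.0090490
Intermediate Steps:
n = 2877/20288 (n = 5754*(1/40576) = 2877/20288 ≈ 0.14181)
n/10223 + 399/(-44026) = (2877/20288)/10223 + 399/(-44026) = (2877/20288)*(1/10223) + 399*(-1/44026) = 2877/207404224 - 399/44026 = -41313811287/4565589182912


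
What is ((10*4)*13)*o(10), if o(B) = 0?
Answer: 0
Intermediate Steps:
((10*4)*13)*o(10) = ((10*4)*13)*0 = (40*13)*0 = 520*0 = 0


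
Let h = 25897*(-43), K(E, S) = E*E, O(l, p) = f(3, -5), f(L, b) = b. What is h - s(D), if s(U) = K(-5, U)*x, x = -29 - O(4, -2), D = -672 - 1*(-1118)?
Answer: -1112971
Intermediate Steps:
O(l, p) = -5
K(E, S) = E²
D = 446 (D = -672 + 1118 = 446)
x = -24 (x = -29 - 1*(-5) = -29 + 5 = -24)
s(U) = -600 (s(U) = (-5)²*(-24) = 25*(-24) = -600)
h = -1113571
h - s(D) = -1113571 - 1*(-600) = -1113571 + 600 = -1112971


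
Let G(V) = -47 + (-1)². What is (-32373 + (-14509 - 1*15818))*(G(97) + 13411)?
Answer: -837985500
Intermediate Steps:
G(V) = -46 (G(V) = -47 + 1 = -46)
(-32373 + (-14509 - 1*15818))*(G(97) + 13411) = (-32373 + (-14509 - 1*15818))*(-46 + 13411) = (-32373 + (-14509 - 15818))*13365 = (-32373 - 30327)*13365 = -62700*13365 = -837985500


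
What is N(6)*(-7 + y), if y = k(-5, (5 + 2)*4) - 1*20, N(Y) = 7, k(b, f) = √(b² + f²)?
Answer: -189 + 7*√809 ≈ 10.100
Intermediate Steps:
y = -20 + √809 (y = √((-5)² + ((5 + 2)*4)²) - 1*20 = √(25 + (7*4)²) - 20 = √(25 + 28²) - 20 = √(25 + 784) - 20 = √809 - 20 = -20 + √809 ≈ 8.4429)
N(6)*(-7 + y) = 7*(-7 + (-20 + √809)) = 7*(-27 + √809) = -189 + 7*√809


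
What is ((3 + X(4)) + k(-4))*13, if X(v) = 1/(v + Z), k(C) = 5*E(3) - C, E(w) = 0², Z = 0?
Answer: 377/4 ≈ 94.250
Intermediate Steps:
E(w) = 0
k(C) = -C (k(C) = 5*0 - C = 0 - C = -C)
X(v) = 1/v (X(v) = 1/(v + 0) = 1/v)
((3 + X(4)) + k(-4))*13 = ((3 + 1/4) - 1*(-4))*13 = ((3 + ¼) + 4)*13 = (13/4 + 4)*13 = (29/4)*13 = 377/4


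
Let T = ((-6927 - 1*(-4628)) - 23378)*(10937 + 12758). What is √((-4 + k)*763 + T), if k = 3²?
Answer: 10*I*√6084127 ≈ 24666.0*I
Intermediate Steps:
k = 9
T = -608416515 (T = ((-6927 + 4628) - 23378)*23695 = (-2299 - 23378)*23695 = -25677*23695 = -608416515)
√((-4 + k)*763 + T) = √((-4 + 9)*763 - 608416515) = √(5*763 - 608416515) = √(3815 - 608416515) = √(-608412700) = 10*I*√6084127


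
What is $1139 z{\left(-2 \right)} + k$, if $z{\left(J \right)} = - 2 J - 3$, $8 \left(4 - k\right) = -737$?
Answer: $\frac{9881}{8} \approx 1235.1$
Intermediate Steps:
$k = \frac{769}{8}$ ($k = 4 - - \frac{737}{8} = 4 + \frac{737}{8} = \frac{769}{8} \approx 96.125$)
$z{\left(J \right)} = -3 - 2 J$
$1139 z{\left(-2 \right)} + k = 1139 \left(-3 - -4\right) + \frac{769}{8} = 1139 \left(-3 + 4\right) + \frac{769}{8} = 1139 \cdot 1 + \frac{769}{8} = 1139 + \frac{769}{8} = \frac{9881}{8}$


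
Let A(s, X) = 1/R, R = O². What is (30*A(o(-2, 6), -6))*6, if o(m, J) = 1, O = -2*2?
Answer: 45/4 ≈ 11.250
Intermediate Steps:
O = -4
R = 16 (R = (-4)² = 16)
A(s, X) = 1/16
(30*A(o(-2, 6), -6))*6 = (30*(1/16))*6 = (15/8)*6 = 45/4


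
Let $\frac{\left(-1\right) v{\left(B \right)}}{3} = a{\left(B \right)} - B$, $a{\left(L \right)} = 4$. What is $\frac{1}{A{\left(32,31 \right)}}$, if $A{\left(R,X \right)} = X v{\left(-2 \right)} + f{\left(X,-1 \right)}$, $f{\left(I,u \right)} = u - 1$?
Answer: $- \frac{1}{560} \approx -0.0017857$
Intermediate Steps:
$f{\left(I,u \right)} = -1 + u$
$v{\left(B \right)} = -12 + 3 B$ ($v{\left(B \right)} = - 3 \left(4 - B\right) = -12 + 3 B$)
$A{\left(R,X \right)} = -2 - 18 X$ ($A{\left(R,X \right)} = X \left(-12 + 3 \left(-2\right)\right) - 2 = X \left(-12 - 6\right) - 2 = X \left(-18\right) - 2 = - 18 X - 2 = -2 - 18 X$)
$\frac{1}{A{\left(32,31 \right)}} = \frac{1}{-2 - 558} = \frac{1}{-560} = - \frac{1}{560}$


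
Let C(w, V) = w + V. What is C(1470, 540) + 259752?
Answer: 261762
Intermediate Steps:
C(w, V) = V + w
C(1470, 540) + 259752 = (540 + 1470) + 259752 = 2010 + 259752 = 261762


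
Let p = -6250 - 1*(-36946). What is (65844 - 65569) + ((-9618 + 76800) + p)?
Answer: 98153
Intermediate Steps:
p = 30696 (p = -6250 + 36946 = 30696)
(65844 - 65569) + ((-9618 + 76800) + p) = (65844 - 65569) + ((-9618 + 76800) + 30696) = 275 + (67182 + 30696) = 275 + 97878 = 98153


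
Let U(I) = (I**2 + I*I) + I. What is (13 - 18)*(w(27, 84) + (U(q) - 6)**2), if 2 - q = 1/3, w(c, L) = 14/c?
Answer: -815/81 ≈ -10.062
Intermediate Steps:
q = 5/3 (q = 2 - 1/3 = 5/3 ≈ 1.6667)
U(I) = I + 2*I**2 (U(I) = (I**2 + I**2) + I = 2*I**2 + I = I + 2*I**2)
(13 - 18)*(w(27, 84) + (U(q) - 6)**2) = (13 - 18)*(14/27 + (5*(1 + 2*(5/3))/3 - 6)**2) = -5*(14*(1/27) + (5*(1 + 10/3)/3 - 6)**2) = -5*(14/27 + ((5/3)*(13/3) - 6)**2) = -5*(14/27 + (65/9 - 6)**2) = -5*(14/27 + (11/9)**2) = -5*(14/27 + 121/81) = -5*163/81 = -815/81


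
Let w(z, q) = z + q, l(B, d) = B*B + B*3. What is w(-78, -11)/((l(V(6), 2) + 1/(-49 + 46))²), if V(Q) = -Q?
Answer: -801/2809 ≈ -0.28515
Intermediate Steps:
l(B, d) = B² + 3*B
w(z, q) = q + z
w(-78, -11)/((l(V(6), 2) + 1/(-49 + 46))²) = (-11 - 78)/(((-1*6)*(3 - 1*6) + 1/(-49 + 46))²) = -89/(-6*(3 - 6) + 1/(-3))² = -89/(-6*(-3) - ⅓)² = -89/(18 - ⅓)² = -89/((53/3)²) = -89/2809/9 = -89*9/2809 = -801/2809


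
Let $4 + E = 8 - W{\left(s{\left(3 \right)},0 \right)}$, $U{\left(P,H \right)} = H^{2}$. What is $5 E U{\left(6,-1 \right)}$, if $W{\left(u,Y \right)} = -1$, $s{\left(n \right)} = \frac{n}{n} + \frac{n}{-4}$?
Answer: $25$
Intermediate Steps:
$s{\left(n \right)} = 1 - \frac{n}{4}$ ($s{\left(n \right)} = 1 + n \left(- \frac{1}{4}\right) = 1 - \frac{n}{4}$)
$E = 5$ ($E = -4 + \left(8 - -1\right) = -4 + \left(8 + 1\right) = -4 + 9 = 5$)
$5 E U{\left(6,-1 \right)} = 5 \cdot 5 \left(-1\right)^{2} = 25 \cdot 1 = 25$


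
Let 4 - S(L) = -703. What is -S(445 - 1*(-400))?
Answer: -707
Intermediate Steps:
S(L) = 707 (S(L) = 4 - 1*(-703) = 4 + 703 = 707)
-S(445 - 1*(-400)) = -1*707 = -707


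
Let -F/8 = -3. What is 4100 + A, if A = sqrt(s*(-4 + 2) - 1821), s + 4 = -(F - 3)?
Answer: 4100 + I*sqrt(1771) ≈ 4100.0 + 42.083*I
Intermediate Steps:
F = 24 (F = -8*(-3) = 24)
s = -25 (s = -4 - (24 - 3) = -4 - 1*21 = -4 - 21 = -25)
A = I*sqrt(1771) (A = sqrt(-25*(-4 + 2) - 1821) = sqrt(-25*(-2) - 1821) = sqrt(50 - 1821) = sqrt(-1771) = I*sqrt(1771) ≈ 42.083*I)
4100 + A = 4100 + I*sqrt(1771)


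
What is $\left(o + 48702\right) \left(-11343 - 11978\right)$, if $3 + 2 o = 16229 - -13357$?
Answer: $- \frac{2961463827}{2} \approx -1.4807 \cdot 10^{9}$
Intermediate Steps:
$o = \frac{29583}{2}$ ($o = - \frac{3}{2} + \frac{16229 - -13357}{2} = - \frac{3}{2} + \frac{16229 + 13357}{2} = - \frac{3}{2} + \frac{1}{2} \cdot 29586 = - \frac{3}{2} + 14793 = \frac{29583}{2} \approx 14792.0$)
$\left(o + 48702\right) \left(-11343 - 11978\right) = \left(\frac{29583}{2} + 48702\right) \left(-11343 - 11978\right) = \frac{126987}{2} \left(-23321\right) = - \frac{2961463827}{2}$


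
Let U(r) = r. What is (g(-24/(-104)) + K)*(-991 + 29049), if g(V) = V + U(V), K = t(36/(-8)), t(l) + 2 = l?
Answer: -2202553/13 ≈ -1.6943e+5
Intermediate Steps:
t(l) = -2 + l
K = -13/2 (K = -2 + 36/(-8) = -2 + 36*(-1/8) = -2 - 9/2 = -13/2 ≈ -6.5000)
g(V) = 2*V (g(V) = V + V = 2*V)
(g(-24/(-104)) + K)*(-991 + 29049) = (2*(-24/(-104)) - 13/2)*(-991 + 29049) = (2*(-24*(-1/104)) - 13/2)*28058 = (2*(3/13) - 13/2)*28058 = (6/13 - 13/2)*28058 = -157/26*28058 = -2202553/13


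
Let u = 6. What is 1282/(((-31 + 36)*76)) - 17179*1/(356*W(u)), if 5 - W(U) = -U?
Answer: -376927/372020 ≈ -1.0132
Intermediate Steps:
W(U) = 5 + U (W(U) = 5 - (-1)*U = 5 + U)
1282/(((-31 + 36)*76)) - 17179*1/(356*W(u)) = 1282/(((-31 + 36)*76)) - 17179*1/(356*(5 + 6)) = 1282/((5*76)) - 17179/(11*356) = 1282/380 - 17179/3916 = 1282*(1/380) - 17179*1/3916 = 641/190 - 17179/3916 = -376927/372020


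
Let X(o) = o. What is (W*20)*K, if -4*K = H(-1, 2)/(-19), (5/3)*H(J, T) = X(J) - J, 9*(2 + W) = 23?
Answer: 0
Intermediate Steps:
W = 5/9 (W = -2 + (⅑)*23 = -2 + 23/9 = 5/9 ≈ 0.55556)
H(J, T) = 0 (H(J, T) = 3*(J - J)/5 = (⅗)*0 = 0)
K = 0 (K = -0/(-19) = -0*(-1)/19 = -¼*0 = 0)
(W*20)*K = ((5/9)*20)*0 = (100/9)*0 = 0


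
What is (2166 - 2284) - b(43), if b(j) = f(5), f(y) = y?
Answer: -123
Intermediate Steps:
b(j) = 5
(2166 - 2284) - b(43) = (2166 - 2284) - 1*5 = -118 - 5 = -123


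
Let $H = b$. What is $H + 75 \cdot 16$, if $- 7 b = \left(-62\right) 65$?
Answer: $\frac{12430}{7} \approx 1775.7$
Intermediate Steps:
$b = \frac{4030}{7}$ ($b = - \frac{\left(-62\right) 65}{7} = \left(- \frac{1}{7}\right) \left(-4030\right) = \frac{4030}{7} \approx 575.71$)
$H = \frac{4030}{7} \approx 575.71$
$H + 75 \cdot 16 = \frac{4030}{7} + 75 \cdot 16 = \frac{4030}{7} + 1200 = \frac{12430}{7}$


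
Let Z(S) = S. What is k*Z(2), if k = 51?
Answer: 102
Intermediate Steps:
k*Z(2) = 51*2 = 102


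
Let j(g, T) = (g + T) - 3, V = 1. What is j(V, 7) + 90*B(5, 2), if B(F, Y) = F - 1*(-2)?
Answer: 635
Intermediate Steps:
B(F, Y) = 2 + F (B(F, Y) = F + 2 = 2 + F)
j(g, T) = -3 + T + g (j(g, T) = (T + g) - 3 = -3 + T + g)
j(V, 7) + 90*B(5, 2) = (-3 + 7 + 1) + 90*(2 + 5) = 5 + 90*7 = 5 + 630 = 635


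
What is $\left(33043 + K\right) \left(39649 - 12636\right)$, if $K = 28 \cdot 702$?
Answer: $1423558087$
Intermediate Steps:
$K = 19656$
$\left(33043 + K\right) \left(39649 - 12636\right) = \left(33043 + 19656\right) \left(39649 - 12636\right) = 52699 \cdot 27013 = 1423558087$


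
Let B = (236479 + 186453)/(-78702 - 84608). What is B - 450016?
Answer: -36746267946/81655 ≈ -4.5002e+5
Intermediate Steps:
B = -211466/81655 (B = 422932/(-163310) = 422932*(-1/163310) = -211466/81655 ≈ -2.5897)
B - 450016 = -211466/81655 - 450016 = -36746267946/81655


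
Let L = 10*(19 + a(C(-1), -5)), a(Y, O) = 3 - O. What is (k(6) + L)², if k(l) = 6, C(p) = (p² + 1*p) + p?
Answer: 76176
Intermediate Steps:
C(p) = p² + 2*p (C(p) = (p² + p) + p = (p + p²) + p = p² + 2*p)
L = 270 (L = 10*(19 + (3 - 1*(-5))) = 10*(19 + (3 + 5)) = 10*(19 + 8) = 10*27 = 270)
(k(6) + L)² = (6 + 270)² = 276² = 76176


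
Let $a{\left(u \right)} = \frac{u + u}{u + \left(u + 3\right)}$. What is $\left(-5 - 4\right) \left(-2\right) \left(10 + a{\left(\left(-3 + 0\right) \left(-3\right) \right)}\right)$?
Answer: $\frac{1368}{7} \approx 195.43$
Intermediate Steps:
$a{\left(u \right)} = \frac{2 u}{3 + 2 u}$ ($a{\left(u \right)} = \frac{2 u}{u + \left(3 + u\right)} = \frac{2 u}{3 + 2 u}$)
$\left(-5 - 4\right) \left(-2\right) \left(10 + a{\left(\left(-3 + 0\right) \left(-3\right) \right)}\right) = \left(-5 - 4\right) \left(-2\right) \left(10 + \frac{2 \left(-3 + 0\right) \left(-3\right)}{3 + 2 \left(-3 + 0\right) \left(-3\right)}\right) = \left(-9\right) \left(-2\right) \left(10 + \frac{2 \left(\left(-3\right) \left(-3\right)\right)}{3 + 2 \left(\left(-3\right) \left(-3\right)\right)}\right) = 18 \left(10 + 2 \cdot 9 \frac{1}{3 + 2 \cdot 9}\right) = 18 \left(10 + 2 \cdot 9 \frac{1}{3 + 18}\right) = 18 \left(10 + 2 \cdot 9 \cdot \frac{1}{21}\right) = 18 \left(10 + \frac{6}{7}\right) = 18 \cdot \frac{76}{7} = \frac{1368}{7}$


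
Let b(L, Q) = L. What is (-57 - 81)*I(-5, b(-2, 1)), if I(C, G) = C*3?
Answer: 2070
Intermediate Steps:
I(C, G) = 3*C
(-57 - 81)*I(-5, b(-2, 1)) = (-57 - 81)*(3*(-5)) = -138*(-15) = 2070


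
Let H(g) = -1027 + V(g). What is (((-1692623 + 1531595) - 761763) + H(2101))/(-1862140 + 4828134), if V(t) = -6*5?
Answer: -461924/1482997 ≈ -0.31148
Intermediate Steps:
V(t) = -30
H(g) = -1057 (H(g) = -1027 - 30 = -1057)
(((-1692623 + 1531595) - 761763) + H(2101))/(-1862140 + 4828134) = (((-1692623 + 1531595) - 761763) - 1057)/(-1862140 + 4828134) = ((-161028 - 761763) - 1057)/2965994 = (-922791 - 1057)*(1/2965994) = -923848*1/2965994 = -461924/1482997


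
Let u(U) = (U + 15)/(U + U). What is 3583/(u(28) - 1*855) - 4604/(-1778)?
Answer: -68255298/42527093 ≈ -1.6050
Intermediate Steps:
u(U) = (15 + U)/(2*U) (u(U) = (15 + U)/((2*U)) = (15 + U)*(1/(2*U)) = (15 + U)/(2*U))
3583/(u(28) - 1*855) - 4604/(-1778) = 3583/((½)*(15 + 28)/28 - 1*855) - 4604/(-1778) = 3583/((½)*(1/28)*43 - 855) - 4604*(-1/1778) = 3583/(43/56 - 855) + 2302/889 = 3583/(-47837/56) + 2302/889 = 3583*(-56/47837) + 2302/889 = -200648/47837 + 2302/889 = -68255298/42527093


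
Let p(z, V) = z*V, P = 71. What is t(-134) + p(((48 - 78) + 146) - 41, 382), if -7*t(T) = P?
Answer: 200479/7 ≈ 28640.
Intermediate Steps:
t(T) = -71/7 (t(T) = -⅐*71 = -71/7)
p(z, V) = V*z
t(-134) + p(((48 - 78) + 146) - 41, 382) = -71/7 + 382*(((48 - 78) + 146) - 41) = -71/7 + 382*((-30 + 146) - 41) = -71/7 + 382*(116 - 41) = -71/7 + 382*75 = -71/7 + 28650 = 200479/7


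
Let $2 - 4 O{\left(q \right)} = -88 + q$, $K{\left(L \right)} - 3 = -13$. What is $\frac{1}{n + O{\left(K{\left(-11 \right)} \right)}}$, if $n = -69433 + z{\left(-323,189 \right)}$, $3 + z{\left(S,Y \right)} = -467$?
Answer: $- \frac{1}{69878} \approx -1.4311 \cdot 10^{-5}$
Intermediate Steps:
$K{\left(L \right)} = -10$ ($K{\left(L \right)} = 3 - 13 = -10$)
$z{\left(S,Y \right)} = -470$ ($z{\left(S,Y \right)} = -3 - 467 = -470$)
$O{\left(q \right)} = \frac{45}{2} - \frac{q}{4}$ ($O{\left(q \right)} = \frac{1}{2} - \frac{-88 + q}{4} = \frac{1}{2} - \left(-22 + \frac{q}{4}\right) = \frac{45}{2} - \frac{q}{4}$)
$n = -69903$ ($n = -69433 - 470 = -69903$)
$\frac{1}{n + O{\left(K{\left(-11 \right)} \right)}} = \frac{1}{-69903 + \left(\frac{45}{2} - - \frac{5}{2}\right)} = \frac{1}{-69903 + \left(\frac{45}{2} + \frac{5}{2}\right)} = \frac{1}{-69903 + 25} = \frac{1}{-69878} = - \frac{1}{69878}$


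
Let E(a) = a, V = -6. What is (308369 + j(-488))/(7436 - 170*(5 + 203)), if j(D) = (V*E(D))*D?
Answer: 1120495/27924 ≈ 40.127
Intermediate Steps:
j(D) = -6*D² (j(D) = (-6*D)*D = -6*D²)
(308369 + j(-488))/(7436 - 170*(5 + 203)) = (308369 - 6*(-488)²)/(7436 - 170*(5 + 203)) = (308369 - 6*238144)/(7436 - 170*208) = (308369 - 1428864)/(7436 - 35360) = -1120495/(-27924) = -1120495*(-1/27924) = 1120495/27924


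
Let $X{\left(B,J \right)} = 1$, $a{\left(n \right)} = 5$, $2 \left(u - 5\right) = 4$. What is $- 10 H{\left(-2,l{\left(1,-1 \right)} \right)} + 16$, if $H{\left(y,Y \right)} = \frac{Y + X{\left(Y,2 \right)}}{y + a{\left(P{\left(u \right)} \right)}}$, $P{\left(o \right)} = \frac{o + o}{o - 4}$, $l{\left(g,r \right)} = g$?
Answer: $\frac{28}{3} \approx 9.3333$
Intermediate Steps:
$u = 7$ ($u = 5 + \frac{1}{2} \cdot 4 = 5 + 2 = 7$)
$P{\left(o \right)} = \frac{2 o}{-4 + o}$
$H{\left(y,Y \right)} = \frac{1 + Y}{5 + y}$ ($H{\left(y,Y \right)} = \frac{Y + 1}{y + 5} = \frac{1 + Y}{5 + y}$)
$- 10 H{\left(-2,l{\left(1,-1 \right)} \right)} + 16 = - 10 \frac{1 + 1}{5 - 2} + 16 = - 10 \cdot \frac{1}{3} \cdot 2 + 16 = \left(-10\right) \frac{2}{3} + 16 = - \frac{20}{3} + 16 = \frac{28}{3}$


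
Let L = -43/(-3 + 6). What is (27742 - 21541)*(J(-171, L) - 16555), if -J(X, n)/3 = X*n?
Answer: -148253508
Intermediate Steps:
L = -43/3 ≈ -14.333
J(X, n) = -3*X*n
(27742 - 21541)*(J(-171, L) - 16555) = (27742 - 21541)*(-3*(-171)*(-43/3) - 16555) = 6201*(-7353 - 16555) = 6201*(-23908) = -148253508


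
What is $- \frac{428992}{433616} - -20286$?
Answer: $\frac{549744074}{27101} \approx 20285.0$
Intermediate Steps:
$- \frac{428992}{433616} - -20286 = \left(-428992\right) \frac{1}{433616} + 20286 = - \frac{26812}{27101} + 20286 = \frac{549744074}{27101}$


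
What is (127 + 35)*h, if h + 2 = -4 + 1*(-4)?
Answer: -1620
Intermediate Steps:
h = -10 (h = -2 + (-4 + 1*(-4)) = -2 + (-4 - 4) = -2 - 8 = -10)
(127 + 35)*h = (127 + 35)*(-10) = 162*(-10) = -1620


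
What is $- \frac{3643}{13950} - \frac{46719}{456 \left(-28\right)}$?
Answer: $\frac{100869371}{29685600} \approx 3.3979$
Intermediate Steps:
$- \frac{3643}{13950} - \frac{46719}{456 \left(-28\right)} = \left(-3643\right) \frac{1}{13950} - \frac{46719}{-12768} = - \frac{3643}{13950} - - \frac{15573}{4256} = - \frac{3643}{13950} + \frac{15573}{4256} = \frac{100869371}{29685600}$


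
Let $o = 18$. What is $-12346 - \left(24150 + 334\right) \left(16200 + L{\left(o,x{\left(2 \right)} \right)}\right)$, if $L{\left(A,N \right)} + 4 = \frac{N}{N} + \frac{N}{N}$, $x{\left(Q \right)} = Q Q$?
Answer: $-396604178$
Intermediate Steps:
$x{\left(Q \right)} = Q^{2}$
$L{\left(A,N \right)} = -2$ ($L{\left(A,N \right)} = -4 + \left(\frac{N}{N} + \frac{N}{N}\right) = -4 + \left(1 + 1\right) = -4 + 2 = -2$)
$-12346 - \left(24150 + 334\right) \left(16200 + L{\left(o,x{\left(2 \right)} \right)}\right) = -12346 - \left(24150 + 334\right) \left(16200 - 2\right) = -12346 - 24484 \cdot 16198 = -12346 - 396591832 = -396604178$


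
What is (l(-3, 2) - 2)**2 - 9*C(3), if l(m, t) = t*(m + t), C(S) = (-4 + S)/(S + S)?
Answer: 35/2 ≈ 17.500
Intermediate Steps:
C(S) = (-4 + S)/(2*S) (C(S) = (-4 + S)/((2*S)) = (-4 + S)*(1/(2*S)) = (-4 + S)/(2*S))
(l(-3, 2) - 2)**2 - 9*C(3) = (2*(-3 + 2) - 2)**2 - 9*(-4 + 3)/(2*3) = (2*(-1) - 2)**2 - 9*(-1)/(2*3) = (-2 - 2)**2 - 9*(-1/6) = (-4)**2 + 3/2 = 16 + 3/2 = 35/2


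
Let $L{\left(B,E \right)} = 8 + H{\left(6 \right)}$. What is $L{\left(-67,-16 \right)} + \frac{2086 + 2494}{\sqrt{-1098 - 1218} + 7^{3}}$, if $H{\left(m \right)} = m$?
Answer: $\frac{650090}{23993} - \frac{1832 i \sqrt{579}}{23993} \approx 27.095 - 1.8373 i$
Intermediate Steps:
$L{\left(B,E \right)} = 14$ ($L{\left(B,E \right)} = 8 + 6 = 14$)
$L{\left(-67,-16 \right)} + \frac{2086 + 2494}{\sqrt{-1098 - 1218} + 7^{3}} = 14 + \frac{2086 + 2494}{\sqrt{-1098 - 1218} + 7^{3}} = 14 + \frac{4580}{\sqrt{-2316} + 343} = 14 + \frac{4580}{2 i \sqrt{579} + 343} = 14 + \frac{4580}{343 + 2 i \sqrt{579}}$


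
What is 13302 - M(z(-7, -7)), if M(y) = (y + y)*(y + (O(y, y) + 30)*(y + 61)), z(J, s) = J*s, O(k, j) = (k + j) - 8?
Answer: -1285100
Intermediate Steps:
O(k, j) = -8 + j + k (O(k, j) = (j + k) - 8 = -8 + j + k)
M(y) = 2*y*(y + (22 + 2*y)*(61 + y)) (M(y) = (y + y)*(y + ((-8 + y + y) + 30)*(y + 61)) = (2*y)*(y + ((-8 + 2*y) + 30)*(61 + y)) = (2*y)*(y + (22 + 2*y)*(61 + y)) = 2*y*(y + (22 + 2*y)*(61 + y)))
13302 - M(z(-7, -7)) = 13302 - 2*(-7*(-7))*(1342 + 2*(-7*(-7))**2 + 145*(-7*(-7))) = 13302 - 2*49*(1342 + 2*49**2 + 145*49) = 13302 - 2*49*(1342 + 2*2401 + 7105) = 13302 - 2*49*(1342 + 4802 + 7105) = 13302 - 2*49*13249 = 13302 - 1*1298402 = 13302 - 1298402 = -1285100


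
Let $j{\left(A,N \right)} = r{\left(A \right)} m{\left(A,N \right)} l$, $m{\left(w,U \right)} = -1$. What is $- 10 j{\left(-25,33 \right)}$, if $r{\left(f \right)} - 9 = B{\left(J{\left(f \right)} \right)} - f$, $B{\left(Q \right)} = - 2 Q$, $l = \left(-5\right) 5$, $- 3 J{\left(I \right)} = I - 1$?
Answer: $- \frac{12500}{3} \approx -4166.7$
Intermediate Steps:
$J{\left(I \right)} = \frac{1}{3} - \frac{I}{3}$ ($J{\left(I \right)} = - \frac{I - 1}{3} = - \frac{-1 + I}{3} = \frac{1}{3} - \frac{I}{3}$)
$l = -25$
$r{\left(f \right)} = \frac{25}{3} - \frac{f}{3}$ ($r{\left(f \right)} = 9 - \left(f + 2 \left(\frac{1}{3} - \frac{f}{3}\right)\right) = 9 - \left(\frac{2}{3} + \frac{f}{3}\right) = \frac{25}{3} - \frac{f}{3}$)
$j{\left(A,N \right)} = \frac{625}{3} - \frac{25 A}{3}$ ($j{\left(A,N \right)} = \left(\frac{25}{3} - \frac{A}{3}\right) \left(-1\right) \left(-25\right) = \left(- \frac{25}{3} + \frac{A}{3}\right) \left(-25\right) = \frac{625}{3} - \frac{25 A}{3}$)
$- 10 j{\left(-25,33 \right)} = - 10 \left(\frac{625}{3} - - \frac{625}{3}\right) = - 10 \left(\frac{625}{3} + \frac{625}{3}\right) = \left(-10\right) \frac{1250}{3} = - \frac{12500}{3}$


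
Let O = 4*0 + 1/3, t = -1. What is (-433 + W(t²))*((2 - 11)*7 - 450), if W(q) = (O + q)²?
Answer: 221217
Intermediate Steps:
O = ⅓ (O = 0 + ⅓ = ⅓ ≈ 0.33333)
W(q) = (⅓ + q)²
(-433 + W(t²))*((2 - 11)*7 - 450) = (-433 + (1 + 3*(-1)²)²/9)*((2 - 11)*7 - 450) = (-433 + (1 + 3*1)²/9)*(-9*7 - 450) = (-433 + (1 + 3)²/9)*(-63 - 450) = (-433 + (⅑)*4²)*(-513) = (-433 + (⅑)*16)*(-513) = (-433 + 16/9)*(-513) = -3881/9*(-513) = 221217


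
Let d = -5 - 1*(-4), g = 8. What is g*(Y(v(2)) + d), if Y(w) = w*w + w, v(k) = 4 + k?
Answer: 328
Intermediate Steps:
Y(w) = w + w² (Y(w) = w² + w = w + w²)
d = -1 (d = -5 + 4 = -1)
g*(Y(v(2)) + d) = 8*((4 + 2)*(1 + (4 + 2)) - 1) = 8*(6*(1 + 6) - 1) = 8*(6*7 - 1) = 8*(42 - 1) = 8*41 = 328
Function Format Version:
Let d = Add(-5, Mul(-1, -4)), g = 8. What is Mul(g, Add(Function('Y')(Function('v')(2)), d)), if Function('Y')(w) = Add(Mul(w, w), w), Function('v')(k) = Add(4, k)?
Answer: 328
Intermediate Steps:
Function('Y')(w) = Add(w, Pow(w, 2)) (Function('Y')(w) = Add(Pow(w, 2), w) = Add(w, Pow(w, 2)))
d = -1 (d = Add(-5, 4) = -1)
Mul(g, Add(Function('Y')(Function('v')(2)), d)) = Mul(8, Add(Mul(Add(4, 2), Add(1, Add(4, 2))), -1)) = Mul(8, Add(Mul(6, Add(1, 6)), -1)) = Mul(8, Add(Mul(6, 7), -1)) = Mul(8, Add(42, -1)) = Mul(8, 41) = 328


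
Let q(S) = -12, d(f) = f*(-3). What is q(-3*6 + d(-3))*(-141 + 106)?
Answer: 420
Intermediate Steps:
d(f) = -3*f
q(-3*6 + d(-3))*(-141 + 106) = -12*(-141 + 106) = -12*(-35) = 420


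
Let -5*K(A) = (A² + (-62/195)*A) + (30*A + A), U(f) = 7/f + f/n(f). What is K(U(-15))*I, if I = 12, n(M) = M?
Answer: -64928/1625 ≈ -39.956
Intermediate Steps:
U(f) = 1 + 7/f (U(f) = 7/f + f/f = 7/f + 1 = 1 + 7/f)
K(A) = -5983*A/975 - A²/5 (K(A) = -((A² + (-62/195)*A) + (30*A + A))/5 = -((A² + (-62*1/195)*A) + 31*A)/5 = -((A² - 62*A/195) + 31*A)/5 = -(A² + 5983*A/195)/5 = -5983*A/975 - A²/5)
K(U(-15))*I = -(7 - 15)/(-15)*(5983 + 195*((7 - 15)/(-15)))/975*12 = -(-1/15*(-8))*(5983 + 195*(-1/15*(-8)))/975*12 = -1/975*8/15*(5983 + 195*(8/15))*12 = -1/975*8/15*(5983 + 104)*12 = -1/975*8/15*6087*12 = -16232/4875*12 = -64928/1625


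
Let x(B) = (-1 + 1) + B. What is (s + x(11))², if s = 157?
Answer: 28224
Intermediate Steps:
x(B) = B (x(B) = 0 + B = B)
(s + x(11))² = (157 + 11)² = 168² = 28224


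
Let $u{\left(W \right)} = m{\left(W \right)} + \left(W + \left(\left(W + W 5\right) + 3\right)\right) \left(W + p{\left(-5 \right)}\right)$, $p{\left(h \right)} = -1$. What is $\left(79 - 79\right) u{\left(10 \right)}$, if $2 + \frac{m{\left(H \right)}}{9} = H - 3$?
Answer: $0$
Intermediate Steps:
$m{\left(H \right)} = -45 + 9 H$ ($m{\left(H \right)} = -18 + 9 \left(H - 3\right) = -18 + 9 \left(-3 + H\right) = -18 + \left(-27 + 9 H\right) = -45 + 9 H$)
$u{\left(W \right)} = -45 + 9 W + \left(-1 + W\right) \left(3 + 7 W\right)$ ($u{\left(W \right)} = \left(-45 + 9 W\right) + \left(W + \left(\left(W + W 5\right) + 3\right)\right) \left(W - 1\right) = \left(-45 + 9 W\right) + \left(W + \left(\left(W + 5 W\right) + 3\right)\right) \left(-1 + W\right) = \left(-45 + 9 W\right) + \left(W + \left(6 W + 3\right)\right) \left(-1 + W\right) = \left(-45 + 9 W\right) + \left(W + \left(3 + 6 W\right)\right) \left(-1 + W\right) = \left(-45 + 9 W\right) + \left(3 + 7 W\right) \left(-1 + W\right) = \left(-45 + 9 W\right) + \left(-1 + W\right) \left(3 + 7 W\right) = -45 + 9 W + \left(-1 + W\right) \left(3 + 7 W\right)$)
$\left(79 - 79\right) u{\left(10 \right)} = \left(79 - 79\right) \left(-48 + 5 \cdot 10 + 7 \cdot 10^{2}\right) = 0 \left(-48 + 50 + 7 \cdot 100\right) = 0 \left(-48 + 50 + 700\right) = 0 \cdot 702 = 0$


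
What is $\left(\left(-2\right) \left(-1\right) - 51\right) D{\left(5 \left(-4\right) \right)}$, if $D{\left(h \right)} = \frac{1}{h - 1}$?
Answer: $\frac{7}{3} \approx 2.3333$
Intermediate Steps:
$D{\left(h \right)} = \frac{1}{-1 + h}$
$\left(\left(-2\right) \left(-1\right) - 51\right) D{\left(5 \left(-4\right) \right)} = \frac{\left(-2\right) \left(-1\right) - 51}{-1 + 5 \left(-4\right)} = \frac{2 - 51}{-1 - 20} = - \frac{49}{-21} = \left(-49\right) \left(- \frac{1}{21}\right) = \frac{7}{3}$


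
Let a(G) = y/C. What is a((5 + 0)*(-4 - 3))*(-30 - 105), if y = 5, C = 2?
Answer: -675/2 ≈ -337.50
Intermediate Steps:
a(G) = 5/2
a((5 + 0)*(-4 - 3))*(-30 - 105) = 5*(-30 - 105)/2 = (5/2)*(-135) = -675/2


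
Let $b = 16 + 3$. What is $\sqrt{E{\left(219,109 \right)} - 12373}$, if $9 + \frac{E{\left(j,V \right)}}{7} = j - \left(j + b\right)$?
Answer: $i \sqrt{12569} \approx 112.11 i$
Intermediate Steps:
$b = 19$
$E{\left(j,V \right)} = -196$ ($E{\left(j,V \right)} = -63 + 7 \left(j - \left(j + 19\right)\right) = -63 + 7 \left(j - \left(19 + j\right)\right) = -63 + 7 \left(-19\right) = -63 - 133 = -196$)
$\sqrt{E{\left(219,109 \right)} - 12373} = \sqrt{-196 - 12373} = \sqrt{-12569} = i \sqrt{12569}$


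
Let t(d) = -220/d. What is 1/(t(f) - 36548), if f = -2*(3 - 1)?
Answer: -1/36493 ≈ -2.7403e-5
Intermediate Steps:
f = -4 (f = -2*2 = -4)
1/(t(f) - 36548) = 1/(-220/(-4) - 36548) = 1/(-220*(-¼) - 36548) = 1/(55 - 36548) = 1/(-36493) = -1/36493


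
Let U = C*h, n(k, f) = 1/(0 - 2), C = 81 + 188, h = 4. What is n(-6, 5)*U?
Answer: -538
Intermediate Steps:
C = 269
n(k, f) = -½ (n(k, f) = 1/(-2) = -½)
U = 1076 (U = 269*4 = 1076)
n(-6, 5)*U = -½*1076 = -538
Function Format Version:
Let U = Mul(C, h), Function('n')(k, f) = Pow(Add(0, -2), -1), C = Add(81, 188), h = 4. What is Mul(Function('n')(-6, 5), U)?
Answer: -538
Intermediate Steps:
C = 269
Function('n')(k, f) = Rational(-1, 2) (Function('n')(k, f) = Pow(-2, -1) = Rational(-1, 2))
U = 1076 (U = Mul(269, 4) = 1076)
Mul(Function('n')(-6, 5), U) = Mul(Rational(-1, 2), 1076) = -538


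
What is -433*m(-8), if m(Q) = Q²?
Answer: -27712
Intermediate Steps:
-433*m(-8) = -433*(-8)² = -433*64 = -27712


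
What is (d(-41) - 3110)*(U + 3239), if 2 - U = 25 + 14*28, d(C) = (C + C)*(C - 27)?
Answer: 6963984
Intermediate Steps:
d(C) = 2*C*(-27 + C) (d(C) = (2*C)*(-27 + C) = 2*C*(-27 + C))
U = -415 (U = 2 - (25 + 14*28) = 2 - (25 + 392) = 2 - 1*417 = 2 - 417 = -415)
(d(-41) - 3110)*(U + 3239) = (2*(-41)*(-27 - 41) - 3110)*(-415 + 3239) = (2*(-41)*(-68) - 3110)*2824 = (5576 - 3110)*2824 = 2466*2824 = 6963984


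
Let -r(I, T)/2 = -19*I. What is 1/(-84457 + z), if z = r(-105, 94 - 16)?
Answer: -1/88447 ≈ -1.1306e-5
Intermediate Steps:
r(I, T) = 38*I (r(I, T) = -(-38)*I = 38*I)
z = -3990 (z = 38*(-105) = -3990)
1/(-84457 + z) = 1/(-84457 - 3990) = 1/(-88447) = -1/88447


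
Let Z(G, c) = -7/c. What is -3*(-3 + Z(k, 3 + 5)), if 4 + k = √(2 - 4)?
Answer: 93/8 ≈ 11.625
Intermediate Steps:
k = -4 + I*√2 (k = -4 + √(2 - 4) = -4 + √(-2) = -4 + I*√2 ≈ -4.0 + 1.4142*I)
-3*(-3 + Z(k, 3 + 5)) = -3*(-3 - 7/(3 + 5)) = -3*(-3 - 7/8) = -3*(-31/8) = 93/8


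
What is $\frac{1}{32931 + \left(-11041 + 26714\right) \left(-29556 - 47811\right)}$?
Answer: $- \frac{1}{1212540060} \approx -8.2472 \cdot 10^{-10}$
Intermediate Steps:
$\frac{1}{32931 + \left(-11041 + 26714\right) \left(-29556 - 47811\right)} = \frac{1}{32931 + 15673 \left(-77367\right)} = \frac{1}{32931 - 1212572991} = \frac{1}{-1212540060} = - \frac{1}{1212540060}$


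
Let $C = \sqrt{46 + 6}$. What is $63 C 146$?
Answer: $18396 \sqrt{13} \approx 66328.0$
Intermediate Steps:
$C = 2 \sqrt{13}$ ($C = \sqrt{52} = 2 \sqrt{13} \approx 7.2111$)
$63 C 146 = 63 \cdot 2 \sqrt{13} \cdot 146 = 126 \sqrt{13} \cdot 146 = 18396 \sqrt{13}$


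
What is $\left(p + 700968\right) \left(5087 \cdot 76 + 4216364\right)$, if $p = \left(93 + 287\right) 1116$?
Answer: $5178568942848$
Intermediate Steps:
$p = 424080$ ($p = 380 \cdot 1116 = 424080$)
$\left(p + 700968\right) \left(5087 \cdot 76 + 4216364\right) = \left(424080 + 700968\right) \left(5087 \cdot 76 + 4216364\right) = 1125048 \left(386612 + 4216364\right) = 1125048 \cdot 4602976 = 5178568942848$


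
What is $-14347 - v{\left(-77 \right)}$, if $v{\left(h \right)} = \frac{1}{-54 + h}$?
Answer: $- \frac{1879456}{131} \approx -14347.0$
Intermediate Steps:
$-14347 - v{\left(-77 \right)} = -14347 - \frac{1}{-54 - 77} = -14347 - \frac{1}{-131} = -14347 - - \frac{1}{131} = -14347 + \frac{1}{131} = - \frac{1879456}{131}$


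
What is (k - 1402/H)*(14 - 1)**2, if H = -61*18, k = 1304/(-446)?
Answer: -34074625/122427 ≈ -278.33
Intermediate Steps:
k = -652/223 (k = 1304*(-1/446) = -652/223 ≈ -2.9238)
H = -1098
(k - 1402/H)*(14 - 1)**2 = (-652/223 - 1402/(-1098))*(14 - 1)**2 = (-652/223 - 1402*(-1/1098))*13**2 = (-652/223 + 701/549)*169 = -201625/122427*169 = -34074625/122427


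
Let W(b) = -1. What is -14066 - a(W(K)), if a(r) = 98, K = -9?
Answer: -14164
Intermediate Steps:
-14066 - a(W(K)) = -14066 - 1*98 = -14066 - 98 = -14164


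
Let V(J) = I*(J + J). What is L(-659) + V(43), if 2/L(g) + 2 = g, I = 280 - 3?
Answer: 15746340/661 ≈ 23822.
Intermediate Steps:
I = 277
L(g) = 2/(-2 + g)
V(J) = 554*J (V(J) = 277*(J + J) = 277*(2*J) = 554*J)
L(-659) + V(43) = 2/(-2 - 659) + 554*43 = 2/(-661) + 23822 = 2*(-1/661) + 23822 = -2/661 + 23822 = 15746340/661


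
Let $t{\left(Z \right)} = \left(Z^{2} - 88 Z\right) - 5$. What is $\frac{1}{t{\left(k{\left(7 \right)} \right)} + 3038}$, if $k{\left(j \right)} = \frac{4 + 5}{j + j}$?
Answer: $\frac{196}{583461} \approx 0.00033593$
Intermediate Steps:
$k{\left(j \right)} = \frac{9}{2 j}$
$t{\left(Z \right)} = -5 + Z^{2} - 88 Z$
$\frac{1}{t{\left(k{\left(7 \right)} \right)} + 3038} = \frac{1}{\left(-5 + \left(\frac{9}{2 \cdot 7}\right)^{2} - 88 \frac{9}{2 \cdot 7}\right) + 3038} = \frac{1}{\left(-5 + \left(\frac{9}{2} \cdot \frac{1}{7}\right)^{2} - 88 \cdot \frac{9}{2} \cdot \frac{1}{7}\right) + 3038} = \frac{1}{\left(-5 + \left(\frac{9}{14}\right)^{2} - \frac{396}{7}\right) + 3038} = \frac{1}{\left(-5 + \frac{81}{196} - \frac{396}{7}\right) + 3038} = \frac{1}{- \frac{11987}{196} + 3038} = \frac{1}{\frac{583461}{196}} = \frac{196}{583461}$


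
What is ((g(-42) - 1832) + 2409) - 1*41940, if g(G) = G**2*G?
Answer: -115451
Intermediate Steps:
g(G) = G**3
((g(-42) - 1832) + 2409) - 1*41940 = (((-42)**3 - 1832) + 2409) - 1*41940 = ((-74088 - 1832) + 2409) - 41940 = (-75920 + 2409) - 41940 = -73511 - 41940 = -115451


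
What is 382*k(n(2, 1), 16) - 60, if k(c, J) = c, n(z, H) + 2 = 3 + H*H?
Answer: 704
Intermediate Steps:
n(z, H) = 1 + H**2 (n(z, H) = -2 + (3 + H*H) = -2 + (3 + H**2) = 1 + H**2)
382*k(n(2, 1), 16) - 60 = 382*(1 + 1**2) - 60 = 382*(1 + 1) - 60 = 382*2 - 60 = 764 - 60 = 704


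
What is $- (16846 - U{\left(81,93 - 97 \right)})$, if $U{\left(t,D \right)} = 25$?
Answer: $-16821$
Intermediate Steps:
$- (16846 - U{\left(81,93 - 97 \right)}) = - (16846 - 25) = \left(-1\right) 16821 = -16821$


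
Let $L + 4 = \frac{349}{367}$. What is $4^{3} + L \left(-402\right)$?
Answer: $\frac{473326}{367} \approx 1289.7$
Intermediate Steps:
$L = - \frac{1119}{367}$ ($L = -4 + \frac{349}{367} = - \frac{1119}{367} \approx -3.049$)
$4^{3} + L \left(-402\right) = 4^{3} - - \frac{449838}{367} = 64 + \frac{449838}{367} = \frac{473326}{367}$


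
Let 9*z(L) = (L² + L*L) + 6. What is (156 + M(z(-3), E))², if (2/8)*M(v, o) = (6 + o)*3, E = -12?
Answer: 7056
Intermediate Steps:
z(L) = ⅔ + 2*L²/9 (z(L) = ((L² + L*L) + 6)/9 = ((L² + L²) + 6)/9 = (2*L² + 6)/9 = (6 + 2*L²)/9 = ⅔ + 2*L²/9)
M(v, o) = 72 + 12*o (M(v, o) = 4*((6 + o)*3) = 4*(18 + 3*o) = 72 + 12*o)
(156 + M(z(-3), E))² = (156 + (72 + 12*(-12)))² = (156 + (72 - 144))² = (156 - 72)² = 84² = 7056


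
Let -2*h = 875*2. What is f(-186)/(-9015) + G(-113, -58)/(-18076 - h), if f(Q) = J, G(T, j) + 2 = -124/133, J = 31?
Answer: -67403873/20623912995 ≈ -0.0032682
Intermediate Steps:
h = -875 (h = -875*2/2 = -1/2*1750 = -875)
G(T, j) = -390/133 (G(T, j) = -2 - 124/133 = -390/133)
f(Q) = 31
f(-186)/(-9015) + G(-113, -58)/(-18076 - h) = 31/(-9015) - 390/(133*(-18076 - 1*(-875))) = 31*(-1/9015) - 390/(133*(-18076 + 875)) = -31/9015 - 390/133/(-17201) = -31/9015 - 390/133*(-1/17201) = -31/9015 + 390/2287733 = -67403873/20623912995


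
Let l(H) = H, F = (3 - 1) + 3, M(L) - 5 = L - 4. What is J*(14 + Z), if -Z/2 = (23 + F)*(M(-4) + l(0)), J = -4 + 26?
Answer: 4004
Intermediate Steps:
M(L) = 1 + L (M(L) = 5 + (L - 4) = 5 + (-4 + L) = 1 + L)
J = 22
F = 5 (F = 2 + 3 = 5)
Z = 168 (Z = -2*(23 + 5)*((1 - 4) + 0) = -56*(-3 + 0) = -56*(-3) = -2*(-84) = 168)
J*(14 + Z) = 22*(14 + 168) = 22*182 = 4004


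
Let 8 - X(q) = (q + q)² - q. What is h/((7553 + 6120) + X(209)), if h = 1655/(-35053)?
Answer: 1655/5637714202 ≈ 2.9356e-7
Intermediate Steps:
h = -1655/35053 (h = 1655*(-1/35053) = -1655/35053 ≈ -0.047214)
X(q) = 8 + q - 4*q² (X(q) = 8 - ((q + q)² - q) = 8 - ((2*q)² - q) = 8 - (4*q² - q) = 8 - (-q + 4*q²) = 8 + (q - 4*q²) = 8 + q - 4*q²)
h/((7553 + 6120) + X(209)) = -1655/(35053*((7553 + 6120) + (8 + 209 - 4*209²))) = -1655/(35053*(13673 + (8 + 209 - 4*43681))) = -1655/(35053*(13673 + (8 + 209 - 174724))) = -1655/(35053*(13673 - 174507)) = -1655/35053/(-160834) = -1655/35053*(-1/160834) = 1655/5637714202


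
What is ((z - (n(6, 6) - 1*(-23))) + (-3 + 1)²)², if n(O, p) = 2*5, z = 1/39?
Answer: 1276900/1521 ≈ 839.51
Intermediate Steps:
z = 1/39 ≈ 0.025641
n(O, p) = 10
((z - (n(6, 6) - 1*(-23))) + (-3 + 1)²)² = ((1/39 - (10 - 1*(-23))) + (-3 + 1)²)² = ((1/39 - (10 + 23)) + (-2)²)² = ((1/39 - 1*33) + 4)² = ((1/39 - 33) + 4)² = (-1286/39 + 4)² = (-1130/39)² = 1276900/1521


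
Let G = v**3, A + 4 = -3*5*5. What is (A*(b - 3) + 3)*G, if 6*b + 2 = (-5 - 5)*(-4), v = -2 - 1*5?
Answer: 267883/3 ≈ 89294.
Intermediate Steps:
v = -7 (v = -2 - 5 = -7)
A = -79 (A = -4 - 3*5*5 = -4 - 15*5 = -4 - 75 = -79)
G = -343 (G = (-7)**3 = -343)
b = 19/3 (b = -1/3 + ((-5 - 5)*(-4))/6 = -1/3 + (-10*(-4))/6 = -1/3 + (1/6)*40 = -1/3 + 20/3 = 19/3 ≈ 6.3333)
(A*(b - 3) + 3)*G = (-79*(19/3 - 3) + 3)*(-343) = (-79*10/3 + 3)*(-343) = (-790/3 + 3)*(-343) = -781/3*(-343) = 267883/3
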